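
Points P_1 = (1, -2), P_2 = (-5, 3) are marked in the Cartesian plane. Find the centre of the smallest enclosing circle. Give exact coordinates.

(-2, 0.5)

The smallest circle enclosing two points has them as diameter endpoints.
Centre = midpoint = (-2, 0.5); r² = |P_1P_2|²/4 = 61/4 = 15.25.
Centre = (-2, 0.5).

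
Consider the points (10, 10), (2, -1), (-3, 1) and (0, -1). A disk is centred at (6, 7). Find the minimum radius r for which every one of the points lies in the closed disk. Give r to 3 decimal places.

10.817

The required radius is the distance from (6, 7) to the farthest point.
Squared distances: 25, 80, 117, 100.
Maximum is 117, attained at (-3, 1).
r = √117 ≈ 10.817.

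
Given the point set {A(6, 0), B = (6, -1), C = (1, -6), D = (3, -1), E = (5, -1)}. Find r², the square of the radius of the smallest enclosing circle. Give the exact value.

The farthest pair is A–C with squared distance 61. The circle on this segment as diameter has centre (3.5, -3) and r² = 61/4 = 15.25.
Check B: distance² to centre = 10.25 ≤ 15.25, so it lies inside.
All remaining points lie in this disk, and no smaller disk contains both endpoints, so this is the minimum enclosing circle.

15.25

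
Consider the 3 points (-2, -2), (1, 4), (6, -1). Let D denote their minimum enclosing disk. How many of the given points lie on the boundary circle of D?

3

Call the three points A, B, C in the order given.
Side lengths²: AB² = 45, AC² = 65, BC² = 50.
Since AC² = 65 < 50 + 45 = 95, the triangle is acute, so the smallest enclosing circle is the circumcircle.
Circumcentre = (11/6, -1/6), r² = 325/18.
The points at distance exactly r from the centre are (-2, -2), (1, 4), (6, -1) — 3 points.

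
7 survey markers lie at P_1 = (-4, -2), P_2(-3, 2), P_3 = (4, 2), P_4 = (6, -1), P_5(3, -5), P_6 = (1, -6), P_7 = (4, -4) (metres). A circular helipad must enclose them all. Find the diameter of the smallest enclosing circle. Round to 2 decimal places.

10.08

The minimum enclosing circle is determined by three boundary points: P_1, P_2, P_4.
Their circumcentre is (25/26, -29/26) with r² = 8585/338.
The farthest remaining point P_6 is at distance² 8065/338 ≤ 8585/338.
Diameter = 2r = 2√(8585/338) ≈ 10.08.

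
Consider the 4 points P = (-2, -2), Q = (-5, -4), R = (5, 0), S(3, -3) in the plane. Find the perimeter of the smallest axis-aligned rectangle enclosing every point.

Width = max x − min x = 5 − (-5) = 10.
Height = max y − min y = 0 − (-4) = 4.
Perimeter = 2(10 + 4) = 28.

28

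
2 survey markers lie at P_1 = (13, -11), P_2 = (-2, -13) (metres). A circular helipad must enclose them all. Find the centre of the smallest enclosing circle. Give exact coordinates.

The smallest circle enclosing two points has them as diameter endpoints.
Centre = midpoint = (5.5, -12); r² = |P_1P_2|²/4 = 229/4 = 57.25.
Centre = (5.5, -12).

(5.5, -12)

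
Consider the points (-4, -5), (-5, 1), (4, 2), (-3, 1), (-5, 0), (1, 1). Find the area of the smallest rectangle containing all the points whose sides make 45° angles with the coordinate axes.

In coordinates u = x + y, v = x − y the rectangle is axis-aligned; the map (x,y)→(u,v) scales areas by 2.
u-values: -9, -4, 6, -2, -5, 2; range = 6 − (-9) = 15.
v-values: 1, -6, 2, -4, -5, 0; range = 2 − (-6) = 8.
Area = (15 × 8) / 2 = 60.

60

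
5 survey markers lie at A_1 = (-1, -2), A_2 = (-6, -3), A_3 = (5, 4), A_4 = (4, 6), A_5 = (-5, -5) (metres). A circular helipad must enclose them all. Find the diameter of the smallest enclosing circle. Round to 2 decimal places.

14.21

The farthest pair is A_4–A_5 with squared distance 202. The circle on this segment as diameter has centre (-0.5, 0.5) and r² = 202/4 = 50.5.
Check A_1: distance² to centre = 6.5 ≤ 50.5, so it lies inside.
All remaining points lie in this disk, and no smaller disk contains both endpoints, so this is the minimum enclosing circle.
Diameter = 2r = 2√(50.5) ≈ 14.21.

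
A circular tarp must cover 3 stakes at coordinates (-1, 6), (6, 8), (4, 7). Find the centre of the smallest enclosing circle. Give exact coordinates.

(2.5, 7)

Call the three points A, B, C in the order given.
Side lengths²: AB² = 53, AC² = 26, BC² = 5.
Since AB² = 53 ≥ 26 + 5 = 31, the angle opposite AB is not acute, so the smallest enclosing circle has AB as diameter.
Centre = midpoint of AB = (2.5, 7), r² = 53/4 = 13.25.
Centre = (2.5, 7).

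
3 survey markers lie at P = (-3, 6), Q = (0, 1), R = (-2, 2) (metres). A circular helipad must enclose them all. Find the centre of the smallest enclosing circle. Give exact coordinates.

Side lengths²: PQ² = 34, PR² = 17, QR² = 5.
Since PQ² = 34 ≥ 17 + 5 = 22, the angle opposite PQ is not acute, so the smallest enclosing circle has PQ as diameter.
Centre = midpoint of PQ = (-1.5, 3.5), r² = 34/4 = 8.5.
Centre = (-1.5, 3.5).

(-1.5, 3.5)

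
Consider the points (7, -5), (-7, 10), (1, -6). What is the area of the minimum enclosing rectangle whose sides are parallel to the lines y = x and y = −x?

In coordinates u = x + y, v = x − y the rectangle is axis-aligned; the map (x,y)→(u,v) scales areas by 2.
u-values: 2, 3, -5; range = 3 − (-5) = 8.
v-values: 12, -17, 7; range = 12 − (-17) = 29.
Area = (8 × 29) / 2 = 116.

116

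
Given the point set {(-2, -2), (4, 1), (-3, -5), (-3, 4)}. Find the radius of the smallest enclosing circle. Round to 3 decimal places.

A smallest enclosing disk is always determined by at most three of the input points on its boundary.
The minimum enclosing circle is determined by three boundary points: (4, 1), (-3, -5), (-3, 4).
Their circumcentre is (-11/14, -0.5) with r² = 2465/98.
The farthest remaining point (-2, -2) is at distance² 365/98 ≤ 2465/98.
r = √(2465/98) ≈ 5.015.

5.015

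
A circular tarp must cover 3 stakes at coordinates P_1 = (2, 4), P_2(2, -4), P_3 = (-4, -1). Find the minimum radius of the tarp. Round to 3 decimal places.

4.366

Side lengths²: P_1P_2² = 64, P_1P_3² = 61, P_2P_3² = 45.
Since P_1P_2² = 64 < 61 + 45 = 106, the triangle is acute, so the smallest enclosing circle is the circumcircle.
Circumcentre = (0.25, 0), r² = 19.0625.
r = √(19.0625) ≈ 4.366.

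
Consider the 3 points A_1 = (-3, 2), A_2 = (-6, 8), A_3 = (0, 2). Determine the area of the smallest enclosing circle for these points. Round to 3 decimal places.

56.549

Side lengths²: A_1A_2² = 45, A_1A_3² = 9, A_2A_3² = 72.
Since A_2A_3² = 72 ≥ 45 + 9 = 54, the angle opposite A_2A_3 is not acute, so the smallest enclosing circle has A_2A_3 as diameter.
Centre = midpoint of A_2A_3 = (-3, 5), r² = 72/4 = 18.
Area = π·r² = π·18 ≈ 56.549.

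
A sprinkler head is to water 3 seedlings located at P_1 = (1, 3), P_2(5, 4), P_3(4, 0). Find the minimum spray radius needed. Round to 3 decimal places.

Side lengths²: P_1P_2² = 17, P_1P_3² = 18, P_2P_3² = 17.
Since P_1P_3² = 18 < 17 + 17 = 34, the triangle is acute, so the smallest enclosing circle is the circumcircle.
Circumcentre = (3.3, 2.3), r² = 5.78.
r = √(5.78) ≈ 2.404.

2.404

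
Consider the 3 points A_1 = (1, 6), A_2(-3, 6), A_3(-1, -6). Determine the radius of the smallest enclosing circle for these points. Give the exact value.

37/6

Side lengths²: A_1A_2² = 16, A_1A_3² = 148, A_2A_3² = 148.
Since A_2A_3² = 148 < 148 + 16 = 164, the triangle is acute, so the smallest enclosing circle is the circumcircle.
Circumcentre = (-1, 1/6), r² = 1369/36.
r = √(1369/36) = 37/6.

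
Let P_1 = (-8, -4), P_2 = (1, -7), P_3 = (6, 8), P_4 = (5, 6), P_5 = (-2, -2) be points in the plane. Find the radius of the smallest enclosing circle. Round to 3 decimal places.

A smallest enclosing disk is always determined by at most three of the input points on its boundary.
The farthest pair is P_1–P_3 with squared distance 340. The circle on this segment as diameter has centre (-1, 2) and r² = 340/4 = 85.
Check P_2: distance² to centre = 85 ≤ 85, so it lies inside.
All remaining points lie in this disk, and no smaller disk contains both endpoints, so this is the minimum enclosing circle.
r = √85 ≈ 9.220.

9.220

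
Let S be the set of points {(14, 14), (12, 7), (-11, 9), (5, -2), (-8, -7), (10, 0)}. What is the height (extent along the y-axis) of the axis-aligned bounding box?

21

max y = 14, min y = -7, so height = 21.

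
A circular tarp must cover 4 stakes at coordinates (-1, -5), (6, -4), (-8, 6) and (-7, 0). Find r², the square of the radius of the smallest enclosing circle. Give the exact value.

The farthest pair is (6, -4)–(-8, 6) with squared distance 296. The circle on this segment as diameter has centre (-1, 1) and r² = 296/4 = 74.
Check (-1, -5): distance² to centre = 36 ≤ 74, so it lies inside.
All remaining points lie in this disk, and no smaller disk contains both endpoints, so this is the minimum enclosing circle.

74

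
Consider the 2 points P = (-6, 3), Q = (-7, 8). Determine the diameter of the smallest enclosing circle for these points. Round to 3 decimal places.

5.099

The smallest circle enclosing two points has them as diameter endpoints.
Centre = midpoint = (-6.5, 5.5); r² = |PQ|²/4 = 26/4 = 6.5.
Diameter = 2r = 2√(6.5) ≈ 5.099.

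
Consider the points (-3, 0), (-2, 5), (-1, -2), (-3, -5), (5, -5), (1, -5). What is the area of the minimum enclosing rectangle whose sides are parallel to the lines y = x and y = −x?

93.5

In coordinates u = x + y, v = x − y the rectangle is axis-aligned; the map (x,y)→(u,v) scales areas by 2.
u-values: -3, 3, -3, -8, 0, -4; range = 3 − (-8) = 11.
v-values: -3, -7, 1, 2, 10, 6; range = 10 − (-7) = 17.
Area = (11 × 17) / 2 = 93.5.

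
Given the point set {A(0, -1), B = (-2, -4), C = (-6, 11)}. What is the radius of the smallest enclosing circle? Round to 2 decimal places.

Side lengths²: AB² = 13, AC² = 180, BC² = 241.
Since BC² = 241 ≥ 180 + 13 = 193, the angle opposite BC is not acute, so the smallest enclosing circle has BC as diameter.
Centre = midpoint of BC = (-4, 3.5), r² = 241/4 = 60.25.
r = √(60.25) ≈ 7.76.

7.76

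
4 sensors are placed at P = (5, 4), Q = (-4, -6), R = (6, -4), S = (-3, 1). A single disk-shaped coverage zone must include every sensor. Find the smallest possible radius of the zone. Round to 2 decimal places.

A smallest enclosing disk is always determined by at most three of the input points on its boundary.
The farthest pair is P–Q with squared distance 181. The circle on this segment as diameter has centre (0.5, -1) and r² = 181/4 = 45.25.
Check R: distance² to centre = 39.25 ≤ 45.25, so it lies inside.
All remaining points lie in this disk, and no smaller disk contains both endpoints, so this is the minimum enclosing circle.
r = √(45.25) ≈ 6.73.

6.73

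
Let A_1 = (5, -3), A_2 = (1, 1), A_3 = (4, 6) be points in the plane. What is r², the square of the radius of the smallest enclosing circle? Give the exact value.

Side lengths²: A_1A_2² = 32, A_1A_3² = 82, A_2A_3² = 34.
Since A_1A_3² = 82 ≥ 34 + 32 = 66, the angle opposite A_1A_3 is not acute, so the smallest enclosing circle has A_1A_3 as diameter.
Centre = midpoint of A_1A_3 = (4.5, 1.5), r² = 82/4 = 20.5.

20.5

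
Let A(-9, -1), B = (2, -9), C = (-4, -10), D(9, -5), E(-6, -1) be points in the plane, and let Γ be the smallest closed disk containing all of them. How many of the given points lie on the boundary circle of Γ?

2

The minimum enclosing circle of a finite set is fixed by two of the points (as a diameter) or three (as a circumcircle).
The farthest pair is A–D with squared distance 340. The circle on this segment as diameter has centre (0, -3) and r² = 340/4 = 85.
Check B: distance² to centre = 40 ≤ 85, so it lies inside.
All remaining points lie in this disk, and no smaller disk contains both endpoints, so this is the minimum enclosing circle.
The points at distance exactly r from the centre are A, D — 2 points.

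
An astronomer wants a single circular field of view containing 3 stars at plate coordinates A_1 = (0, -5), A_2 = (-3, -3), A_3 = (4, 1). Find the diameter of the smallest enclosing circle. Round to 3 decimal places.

Side lengths²: A_1A_2² = 13, A_1A_3² = 52, A_2A_3² = 65.
Since A_2A_3² = 65 ≥ 52 + 13 = 65, the angle opposite A_2A_3 is not acute, so the smallest enclosing circle has A_2A_3 as diameter.
Centre = midpoint of A_2A_3 = (0.5, -1), r² = 65/4 = 16.25.
Diameter = 2r = 2√(16.25) ≈ 8.062.

8.062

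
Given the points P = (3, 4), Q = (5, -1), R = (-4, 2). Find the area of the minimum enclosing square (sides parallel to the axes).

81

The bounding box has width 9 and height 5.
An axis-aligned square enclosing the set must have side ≥ max(width, height).
So the minimum side is max(9, 5) = 9.
Area = 9² = 81.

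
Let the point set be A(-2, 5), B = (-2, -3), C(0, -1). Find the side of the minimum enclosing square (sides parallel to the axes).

8

The bounding box has width 2 and height 8.
An axis-aligned square enclosing the set must have side ≥ max(width, height).
So the minimum side is max(2, 8) = 8.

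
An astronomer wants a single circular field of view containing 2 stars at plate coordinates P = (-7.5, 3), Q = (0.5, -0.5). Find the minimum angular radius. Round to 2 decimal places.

4.37

The smallest circle enclosing two points has them as diameter endpoints.
Centre = midpoint = (-3.5, 1.25); r² = |PQ|²/4 = 76.25/4 = 19.0625.
r = √(19.0625) ≈ 4.37.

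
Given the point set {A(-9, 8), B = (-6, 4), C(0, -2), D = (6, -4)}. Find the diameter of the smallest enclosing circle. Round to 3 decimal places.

19.209

A smallest enclosing disk is always determined by at most three of the input points on its boundary.
The farthest pair is A–D with squared distance 369. The circle on this segment as diameter has centre (-1.5, 2) and r² = 369/4 = 92.25.
Check B: distance² to centre = 24.25 ≤ 92.25, so it lies inside.
All remaining points lie in this disk, and no smaller disk contains both endpoints, so this is the minimum enclosing circle.
Diameter = 2r = 2√(92.25) ≈ 19.209.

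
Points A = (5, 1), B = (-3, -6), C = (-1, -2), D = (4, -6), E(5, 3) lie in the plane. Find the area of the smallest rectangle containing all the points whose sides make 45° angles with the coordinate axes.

76.5

In coordinates u = x + y, v = x − y the rectangle is axis-aligned; the map (x,y)→(u,v) scales areas by 2.
u-values: 6, -9, -3, -2, 8; range = 8 − (-9) = 17.
v-values: 4, 3, 1, 10, 2; range = 10 − 1 = 9.
Area = (17 × 9) / 2 = 76.5.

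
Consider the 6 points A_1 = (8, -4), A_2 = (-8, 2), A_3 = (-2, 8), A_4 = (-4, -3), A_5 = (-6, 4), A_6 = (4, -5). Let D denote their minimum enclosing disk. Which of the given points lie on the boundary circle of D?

The minimum enclosing circle of a finite set is fixed by two of the points (as a diameter) or three (as a circumcircle).
The minimum enclosing circle is determined by three boundary points: A_1, A_2, A_3.
Their circumcentre is (3/11, -3/11) with r² = 8906/121.
The farthest remaining point A_5 is at distance² 6970/121 ≤ 8906/121.
The points at distance exactly r from the centre are A_1, A_2, A_3 — 3 points.

A_1, A_2, A_3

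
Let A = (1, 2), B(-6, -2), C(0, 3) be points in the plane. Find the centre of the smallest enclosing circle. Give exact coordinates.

(-2.5, 0)

Side lengths²: AB² = 65, AC² = 2, BC² = 61.
Since AB² = 65 ≥ 61 + 2 = 63, the angle opposite AB is not acute, so the smallest enclosing circle has AB as diameter.
Centre = midpoint of AB = (-2.5, 0), r² = 65/4 = 16.25.
Centre = (-2.5, 0).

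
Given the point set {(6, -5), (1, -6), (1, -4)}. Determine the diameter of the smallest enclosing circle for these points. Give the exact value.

Call the three points A, B, C in the order given.
Side lengths²: AB² = 26, AC² = 26, BC² = 4.
Since AC² = 26 < 26 + 4 = 30, the triangle is acute, so the smallest enclosing circle is the circumcircle.
Circumcentre = (3.4, -5), r² = 6.76.
Diameter = 2r = 2√(6.76) = 5.2.

5.2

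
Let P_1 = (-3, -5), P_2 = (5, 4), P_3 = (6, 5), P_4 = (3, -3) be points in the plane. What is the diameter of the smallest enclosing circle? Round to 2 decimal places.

13.45

The minimum enclosing circle of a finite set is fixed by two of the points (as a diameter) or three (as a circumcircle).
The farthest pair is P_1–P_3 with squared distance 181. The circle on this segment as diameter has centre (1.5, 0) and r² = 181/4 = 45.25.
Check P_2: distance² to centre = 28.25 ≤ 45.25, so it lies inside.
All remaining points lie in this disk, and no smaller disk contains both endpoints, so this is the minimum enclosing circle.
Diameter = 2r = 2√(45.25) ≈ 13.45.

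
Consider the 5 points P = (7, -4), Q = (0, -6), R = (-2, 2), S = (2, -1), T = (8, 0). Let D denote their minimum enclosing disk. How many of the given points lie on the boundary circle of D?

A smallest enclosing disk is always determined by at most three of the input points on its boundary.
The minimum enclosing circle is determined by three boundary points: Q, R, T.
Their circumcentre is (49/19, -21/19) with r² = 11050/361.
The farthest remaining point P is at distance² 10081/361 ≤ 11050/361.
The points at distance exactly r from the centre are Q, R, T — 3 points.

3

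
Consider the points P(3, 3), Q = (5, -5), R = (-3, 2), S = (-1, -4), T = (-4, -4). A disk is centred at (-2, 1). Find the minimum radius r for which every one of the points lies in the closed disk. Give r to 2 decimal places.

9.22

The required radius is the distance from (-2, 1) to the farthest point.
Squared distances: 29, 85, 2, 26, 29.
Maximum is 85, attained at Q.
r = √85 ≈ 9.22.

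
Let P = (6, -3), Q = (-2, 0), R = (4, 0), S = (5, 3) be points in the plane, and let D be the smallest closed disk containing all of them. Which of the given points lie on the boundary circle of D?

The minimum enclosing circle is determined by three boundary points: P, Q, S.
Their circumcentre is (71/30, -47/90) with r² = 78329/4050.
The farthest remaining point R is at distance² 11909/4050 ≤ 78329/4050.
The points at distance exactly r from the centre are P, Q, S — 3 points.

P, Q, S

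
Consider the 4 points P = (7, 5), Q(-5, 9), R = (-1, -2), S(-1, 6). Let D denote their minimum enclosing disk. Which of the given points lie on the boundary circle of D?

A smallest enclosing disk is always determined by at most three of the input points on its boundary.
The minimum enclosing circle is determined by three boundary points: P, Q, R.
Their circumcentre is (13/58, 271/58) with r² = 77405/1682.
The farthest remaining point S is at distance² 5485/1682 ≤ 77405/1682.
The points at distance exactly r from the centre are P, Q, R — 3 points.

P, Q, R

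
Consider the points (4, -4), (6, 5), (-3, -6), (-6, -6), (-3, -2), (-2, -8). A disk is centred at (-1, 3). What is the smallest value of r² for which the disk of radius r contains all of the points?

122

The required radius is the distance from (-1, 3) to the farthest point.
Squared distances: 74, 53, 85, 106, 29, 122.
Maximum is 122, attained at (-2, -8).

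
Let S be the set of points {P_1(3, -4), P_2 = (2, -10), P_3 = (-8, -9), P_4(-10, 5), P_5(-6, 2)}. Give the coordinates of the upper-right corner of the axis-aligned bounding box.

(3, 5)

x-range [-10, 3], y-range [-10, 5].
The upper-right corner is (3, 5).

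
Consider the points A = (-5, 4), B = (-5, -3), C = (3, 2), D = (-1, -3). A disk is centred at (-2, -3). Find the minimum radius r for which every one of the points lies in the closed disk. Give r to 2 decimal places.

The required radius is the distance from (-2, -3) to the farthest point.
Squared distances: 58, 9, 50, 1.
Maximum is 58, attained at A.
r = √58 ≈ 7.62.

7.62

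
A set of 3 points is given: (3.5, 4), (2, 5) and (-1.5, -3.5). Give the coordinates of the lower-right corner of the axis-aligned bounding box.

(3.5, -3.5)

x-range [-1.5, 3.5], y-range [-3.5, 5].
The lower-right corner is (3.5, -3.5).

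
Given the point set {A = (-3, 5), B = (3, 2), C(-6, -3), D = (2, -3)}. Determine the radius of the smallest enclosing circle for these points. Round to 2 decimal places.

The minimum enclosing circle is determined by three boundary points: A, B, C.
Their circumcentre is (-67/38, -1/38) with r² = 19345/722.
The farthest remaining point D is at distance² 16609/722 ≤ 19345/722.
r = √(19345/722) ≈ 5.18.

5.18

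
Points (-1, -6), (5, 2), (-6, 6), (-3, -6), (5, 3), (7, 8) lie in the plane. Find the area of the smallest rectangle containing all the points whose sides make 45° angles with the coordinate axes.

204

In coordinates u = x + y, v = x − y the rectangle is axis-aligned; the map (x,y)→(u,v) scales areas by 2.
u-values: -7, 7, 0, -9, 8, 15; range = 15 − (-9) = 24.
v-values: 5, 3, -12, 3, 2, -1; range = 5 − (-12) = 17.
Area = (24 × 17) / 2 = 204.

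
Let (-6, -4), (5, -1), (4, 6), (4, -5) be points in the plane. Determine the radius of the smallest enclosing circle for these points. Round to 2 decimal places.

A smallest enclosing disk is always determined by at most three of the input points on its boundary.
The minimum enclosing circle is determined by three boundary points: (-6, -4), (4, 6), (4, -5).
Their circumcentre is (-0.5, 0.5) with r² = 50.5.
The farthest remaining point (5, -1) is at distance² 32.5 ≤ 50.5.
r = √(50.5) ≈ 7.11.

7.11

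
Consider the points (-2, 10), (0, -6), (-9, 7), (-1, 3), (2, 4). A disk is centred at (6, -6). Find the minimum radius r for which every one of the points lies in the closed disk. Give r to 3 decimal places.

19.849

The required radius is the distance from (6, -6) to the farthest point.
Squared distances: 320, 36, 394, 130, 116.
Maximum is 394, attained at (-9, 7).
r = √394 ≈ 19.849.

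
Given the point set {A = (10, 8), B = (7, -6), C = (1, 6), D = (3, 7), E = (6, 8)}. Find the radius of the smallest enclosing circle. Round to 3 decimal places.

7.379

By Welzl's lemma the MEC is supported by two points (diametrically opposite) or three points (on a circumcircle).
The minimum enclosing circle is determined by three boundary points: A, B, C.
Their circumcentre is (6.75, 1.375) with r² = 54.453125.
The farthest remaining point D is at distance² 45.703125 ≤ 54.453125.
r = √(54.453125) ≈ 7.379.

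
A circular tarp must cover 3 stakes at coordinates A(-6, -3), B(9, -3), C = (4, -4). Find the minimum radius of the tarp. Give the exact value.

7.5

Side lengths²: AB² = 225, AC² = 101, BC² = 26.
Since AB² = 225 ≥ 101 + 26 = 127, the angle opposite AB is not acute, so the smallest enclosing circle has AB as diameter.
Centre = midpoint of AB = (1.5, -3), r² = 225/4 = 56.25.
r = √(56.25) = 7.5.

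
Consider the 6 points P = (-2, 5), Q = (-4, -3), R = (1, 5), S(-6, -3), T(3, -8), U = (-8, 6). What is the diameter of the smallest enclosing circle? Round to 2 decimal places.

The farthest pair is T–U with squared distance 317. The circle on this segment as diameter has centre (-2.5, -1) and r² = 317/4 = 79.25.
Check P: distance² to centre = 36.25 ≤ 79.25, so it lies inside.
All remaining points lie in this disk, and no smaller disk contains both endpoints, so this is the minimum enclosing circle.
Diameter = 2r = 2√(79.25) ≈ 17.80.

17.80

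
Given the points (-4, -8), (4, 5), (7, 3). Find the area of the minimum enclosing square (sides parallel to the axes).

The bounding box has width 11 and height 13.
An axis-aligned square enclosing the set must have side ≥ max(width, height).
So the minimum side is max(11, 13) = 13.
Area = 13² = 169.

169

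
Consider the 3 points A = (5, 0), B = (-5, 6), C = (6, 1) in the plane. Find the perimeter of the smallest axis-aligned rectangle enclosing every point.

34

Width = max x − min x = 6 − (-5) = 11.
Height = max y − min y = 6 − 0 = 6.
Perimeter = 2(11 + 6) = 34.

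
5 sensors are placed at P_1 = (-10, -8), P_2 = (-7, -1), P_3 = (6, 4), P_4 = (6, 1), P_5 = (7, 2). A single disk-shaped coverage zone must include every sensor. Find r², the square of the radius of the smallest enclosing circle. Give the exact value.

By Welzl's lemma the MEC is supported by two points (diametrically opposite) or three points (on a circumcircle).
The farthest pair is P_1–P_3 with squared distance 400. The circle on this segment as diameter has centre (-2, -2) and r² = 400/4 = 100.
Check P_2: distance² to centre = 26 ≤ 100, so it lies inside.
All remaining points lie in this disk, and no smaller disk contains both endpoints, so this is the minimum enclosing circle.

100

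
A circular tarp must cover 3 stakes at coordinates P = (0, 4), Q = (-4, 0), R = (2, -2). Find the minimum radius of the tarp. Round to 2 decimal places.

Side lengths²: PQ² = 32, PR² = 40, QR² = 40.
Since QR² = 40 < 40 + 32 = 72, the triangle is acute, so the smallest enclosing circle is the circumcircle.
Circumcentre = (-0.5, 0.5), r² = 12.5.
r = √(12.5) ≈ 3.54.

3.54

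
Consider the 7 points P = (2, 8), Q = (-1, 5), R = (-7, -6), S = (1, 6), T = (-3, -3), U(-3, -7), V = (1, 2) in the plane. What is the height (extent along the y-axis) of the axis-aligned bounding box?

max y = 8, min y = -7, so height = 15.

15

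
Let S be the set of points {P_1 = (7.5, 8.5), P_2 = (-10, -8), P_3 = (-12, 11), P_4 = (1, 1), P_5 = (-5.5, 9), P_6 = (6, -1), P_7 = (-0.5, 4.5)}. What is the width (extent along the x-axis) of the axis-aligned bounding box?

max x = 7.5, min x = -12, so width = 19.5.

19.5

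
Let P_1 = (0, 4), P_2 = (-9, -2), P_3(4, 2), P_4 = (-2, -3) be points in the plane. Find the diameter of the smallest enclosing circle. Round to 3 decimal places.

13.601

By Welzl's lemma the MEC is supported by two points (diametrically opposite) or three points (on a circumcircle).
The farthest pair is P_2–P_3 with squared distance 185. The circle on this segment as diameter has centre (-2.5, 0) and r² = 185/4 = 46.25.
Check P_1: distance² to centre = 22.25 ≤ 46.25, so it lies inside.
All remaining points lie in this disk, and no smaller disk contains both endpoints, so this is the minimum enclosing circle.
Diameter = 2r = 2√(46.25) ≈ 13.601.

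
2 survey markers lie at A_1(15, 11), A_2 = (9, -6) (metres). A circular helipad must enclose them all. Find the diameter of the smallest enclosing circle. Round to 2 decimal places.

The smallest circle enclosing two points has them as diameter endpoints.
Centre = midpoint = (12, 2.5); r² = |A_1A_2|²/4 = 325/4 = 81.25.
Diameter = 2r = 2√(81.25) ≈ 18.03.

18.03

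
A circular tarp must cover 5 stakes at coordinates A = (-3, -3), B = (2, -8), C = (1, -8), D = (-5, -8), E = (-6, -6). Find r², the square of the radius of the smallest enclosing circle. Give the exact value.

A smallest enclosing disk is always determined by at most three of the input points on its boundary.
The farthest pair is B–E with squared distance 68. The circle on this segment as diameter has centre (-2, -7) and r² = 68/4 = 17.
Check A: distance² to centre = 17 ≤ 17, so it lies inside.
All remaining points lie in this disk, and no smaller disk contains both endpoints, so this is the minimum enclosing circle.

17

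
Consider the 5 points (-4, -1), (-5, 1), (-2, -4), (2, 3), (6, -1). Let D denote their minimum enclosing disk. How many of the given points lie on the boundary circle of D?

A smallest enclosing disk is always determined by at most three of the input points on its boundary.
The farthest pair is (-5, 1)–(6, -1) with squared distance 125. The circle on this segment as diameter has centre (0.5, 0) and r² = 125/4 = 31.25.
Check (-4, -1): distance² to centre = 21.25 ≤ 31.25, so it lies inside.
All remaining points lie in this disk, and no smaller disk contains both endpoints, so this is the minimum enclosing circle.
The points at distance exactly r from the centre are (-5, 1), (6, -1) — 2 points.

2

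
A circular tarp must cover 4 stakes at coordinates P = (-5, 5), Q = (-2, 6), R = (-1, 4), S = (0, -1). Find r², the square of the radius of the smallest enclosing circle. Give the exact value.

16165/1058

The minimum enclosing circle of a finite set is fixed by two of the points (as a diameter) or three (as a circumcircle).
The minimum enclosing circle is determined by three boundary points: P, Q, S.
Their circumcentre is (-109/46, 97/46) with r² = 16165/1058.
The farthest remaining point R is at distance² 5769/1058 ≤ 16165/1058.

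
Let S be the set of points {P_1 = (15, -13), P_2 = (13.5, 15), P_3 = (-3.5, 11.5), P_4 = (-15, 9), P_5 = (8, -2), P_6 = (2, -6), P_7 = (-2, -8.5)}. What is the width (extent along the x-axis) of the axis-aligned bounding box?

30

max x = 15, min x = -15, so width = 30.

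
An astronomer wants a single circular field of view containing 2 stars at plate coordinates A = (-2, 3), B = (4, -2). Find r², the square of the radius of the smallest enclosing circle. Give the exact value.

15.25

The smallest circle enclosing two points has them as diameter endpoints.
Centre = midpoint = (1, 0.5); r² = |AB|²/4 = 61/4 = 15.25.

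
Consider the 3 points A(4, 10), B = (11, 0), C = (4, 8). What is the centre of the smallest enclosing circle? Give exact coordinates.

Side lengths²: AB² = 149, AC² = 4, BC² = 113.
Since AB² = 149 ≥ 113 + 4 = 117, the angle opposite AB is not acute, so the smallest enclosing circle has AB as diameter.
Centre = midpoint of AB = (7.5, 5), r² = 149/4 = 37.25.
Centre = (7.5, 5).

(7.5, 5)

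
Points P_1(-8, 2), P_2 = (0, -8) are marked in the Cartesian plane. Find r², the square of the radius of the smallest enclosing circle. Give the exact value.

The smallest circle enclosing two points has them as diameter endpoints.
Centre = midpoint = (-4, -3); r² = |P_1P_2|²/4 = 164/4 = 41.

41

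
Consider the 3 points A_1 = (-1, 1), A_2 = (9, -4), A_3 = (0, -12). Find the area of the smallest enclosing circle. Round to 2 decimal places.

154.88

Side lengths²: A_1A_2² = 125, A_1A_3² = 170, A_2A_3² = 145.
Since A_1A_3² = 170 < 145 + 125 = 270, the triangle is acute, so the smallest enclosing circle is the circumcircle.
Circumcentre = (2.1, -5.3), r² = 49.3.
Area = π·r² = π·49.3 ≈ 154.88.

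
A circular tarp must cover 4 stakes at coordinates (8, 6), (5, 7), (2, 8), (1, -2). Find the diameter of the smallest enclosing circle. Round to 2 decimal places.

10.90

The minimum enclosing circle of a finite set is fixed by two of the points (as a diameter) or three (as a circumcircle).
The minimum enclosing circle is determined by three boundary points: (8, 6), (2, 8), (1, -2).
Their circumcentre is (223/62, 173/62) with r² = 57065/1922.
The farthest remaining point (5, 7) is at distance² 37845/1922 ≤ 57065/1922.
Diameter = 2r = 2√(57065/1922) ≈ 10.90.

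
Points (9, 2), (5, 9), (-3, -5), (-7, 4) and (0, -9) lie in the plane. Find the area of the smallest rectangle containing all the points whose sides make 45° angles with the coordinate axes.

In coordinates u = x + y, v = x − y the rectangle is axis-aligned; the map (x,y)→(u,v) scales areas by 2.
u-values: 11, 14, -8, -3, -9; range = 14 − (-9) = 23.
v-values: 7, -4, 2, -11, 9; range = 9 − (-11) = 20.
Area = (23 × 20) / 2 = 230.

230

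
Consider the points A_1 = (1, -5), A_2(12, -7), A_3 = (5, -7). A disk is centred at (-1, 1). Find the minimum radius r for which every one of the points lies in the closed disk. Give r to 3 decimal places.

The required radius is the distance from (-1, 1) to the farthest point.
Squared distances: 40, 233, 100.
Maximum is 233, attained at A_2.
r = √233 ≈ 15.264.

15.264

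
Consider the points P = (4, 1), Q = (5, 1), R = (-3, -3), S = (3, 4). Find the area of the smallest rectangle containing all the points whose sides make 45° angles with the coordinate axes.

32.5

In coordinates u = x + y, v = x − y the rectangle is axis-aligned; the map (x,y)→(u,v) scales areas by 2.
u-values: 5, 6, -6, 7; range = 7 − (-6) = 13.
v-values: 3, 4, 0, -1; range = 4 − (-1) = 5.
Area = (13 × 5) / 2 = 32.5.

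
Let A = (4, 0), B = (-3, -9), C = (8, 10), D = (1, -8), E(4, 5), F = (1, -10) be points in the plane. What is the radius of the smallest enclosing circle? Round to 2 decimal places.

A smallest enclosing disk is always determined by at most three of the input points on its boundary.
The farthest pair is B–C with squared distance 482. The circle on this segment as diameter has centre (2.5, 0.5) and r² = 482/4 = 120.5.
Check A: distance² to centre = 2.5 ≤ 120.5, so it lies inside.
All remaining points lie in this disk, and no smaller disk contains both endpoints, so this is the minimum enclosing circle.
r = √(120.5) ≈ 10.98.

10.98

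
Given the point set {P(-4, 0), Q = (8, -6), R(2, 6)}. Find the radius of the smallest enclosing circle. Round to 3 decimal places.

Side lengths²: PQ² = 180, PR² = 72, QR² = 180.
Since QR² = 180 < 180 + 72 = 252, the triangle is acute, so the smallest enclosing circle is the circumcircle.
Circumcentre = (3, -1), r² = 50.
r = √50 ≈ 7.071.

7.071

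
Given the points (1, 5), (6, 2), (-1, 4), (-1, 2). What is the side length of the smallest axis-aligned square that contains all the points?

The bounding box has width 7 and height 3.
An axis-aligned square enclosing the set must have side ≥ max(width, height).
So the minimum side is max(7, 3) = 7.

7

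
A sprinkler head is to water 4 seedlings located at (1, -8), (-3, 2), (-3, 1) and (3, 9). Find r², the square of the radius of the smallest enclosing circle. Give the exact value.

The farthest pair is (1, -8)–(3, 9) with squared distance 293. The circle on this segment as diameter has centre (2, 0.5) and r² = 293/4 = 73.25.
Check (-3, 2): distance² to centre = 27.25 ≤ 73.25, so it lies inside.
All remaining points lie in this disk, and no smaller disk contains both endpoints, so this is the minimum enclosing circle.

73.25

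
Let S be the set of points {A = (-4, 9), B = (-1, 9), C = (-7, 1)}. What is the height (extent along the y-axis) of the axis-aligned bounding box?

max y = 9, min y = 1, so height = 8.

8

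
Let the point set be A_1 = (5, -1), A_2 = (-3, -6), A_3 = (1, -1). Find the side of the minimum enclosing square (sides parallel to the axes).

8

The bounding box has width 8 and height 5.
An axis-aligned square enclosing the set must have side ≥ max(width, height).
So the minimum side is max(8, 5) = 8.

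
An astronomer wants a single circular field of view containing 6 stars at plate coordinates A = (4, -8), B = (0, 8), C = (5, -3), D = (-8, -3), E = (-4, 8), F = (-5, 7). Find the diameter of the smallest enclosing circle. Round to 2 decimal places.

The farthest pair is A–E with squared distance 320. The circle on this segment as diameter has centre (0, 0) and r² = 320/4 = 80.
Check B: distance² to centre = 64 ≤ 80, so it lies inside.
All remaining points lie in this disk, and no smaller disk contains both endpoints, so this is the minimum enclosing circle.
Diameter = 2r = 2√80 ≈ 17.89.

17.89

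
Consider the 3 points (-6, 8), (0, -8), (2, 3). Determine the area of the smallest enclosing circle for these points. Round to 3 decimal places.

Call the three points A, B, C in the order given.
Side lengths²: AB² = 292, AC² = 89, BC² = 125.
Since AB² = 292 ≥ 125 + 89 = 214, the angle opposite AB is not acute, so the smallest enclosing circle has AB as diameter.
Centre = midpoint of AB = (-3, 0), r² = 292/4 = 73.
Area = π·r² = π·73 ≈ 229.336.

229.336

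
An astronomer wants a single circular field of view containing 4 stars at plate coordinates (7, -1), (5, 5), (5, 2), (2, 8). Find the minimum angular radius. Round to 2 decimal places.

5.15

The farthest pair is (7, -1)–(2, 8) with squared distance 106. The circle on this segment as diameter has centre (4.5, 3.5) and r² = 106/4 = 26.5.
Check (5, 5): distance² to centre = 2.5 ≤ 26.5, so it lies inside.
All remaining points lie in this disk, and no smaller disk contains both endpoints, so this is the minimum enclosing circle.
r = √(26.5) ≈ 5.15.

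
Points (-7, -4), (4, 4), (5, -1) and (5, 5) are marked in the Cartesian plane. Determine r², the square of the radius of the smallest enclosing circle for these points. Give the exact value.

56.25

By Welzl's lemma the MEC is supported by two points (diametrically opposite) or three points (on a circumcircle).
The farthest pair is (-7, -4)–(5, 5) with squared distance 225. The circle on this segment as diameter has centre (-1, 0.5) and r² = 225/4 = 56.25.
Check (4, 4): distance² to centre = 37.25 ≤ 56.25, so it lies inside.
All remaining points lie in this disk, and no smaller disk contains both endpoints, so this is the minimum enclosing circle.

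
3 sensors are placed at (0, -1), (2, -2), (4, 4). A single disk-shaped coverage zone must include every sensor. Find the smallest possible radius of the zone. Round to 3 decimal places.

3.234

Call the three points A, B, C in the order given.
Side lengths²: AB² = 5, AC² = 41, BC² = 40.
Since AC² = 41 < 40 + 5 = 45, the triangle is acute, so the smallest enclosing circle is the circumcircle.
Circumcentre = (33/14, 17/14), r² = 1025/98.
r = √(1025/98) ≈ 3.234.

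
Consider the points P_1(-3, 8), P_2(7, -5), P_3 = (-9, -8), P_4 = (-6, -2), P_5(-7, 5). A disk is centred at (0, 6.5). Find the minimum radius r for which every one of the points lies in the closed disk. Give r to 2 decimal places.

The required radius is the distance from (0, 6.5) to the farthest point.
Squared distances: 11.25, 181.25, 291.25, 108.25, 51.25.
Maximum is 291.25, attained at P_3.
r = √(291.25) ≈ 17.07.

17.07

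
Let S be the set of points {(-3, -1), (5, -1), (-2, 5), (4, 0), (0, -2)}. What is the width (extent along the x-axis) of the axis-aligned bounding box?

max x = 5, min x = -3, so width = 8.

8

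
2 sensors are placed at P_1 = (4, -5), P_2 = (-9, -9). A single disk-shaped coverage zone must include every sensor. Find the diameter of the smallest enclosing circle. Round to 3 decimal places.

The smallest circle enclosing two points has them as diameter endpoints.
Centre = midpoint = (-2.5, -7); r² = |P_1P_2|²/4 = 185/4 = 46.25.
Diameter = 2r = 2√(46.25) ≈ 13.601.

13.601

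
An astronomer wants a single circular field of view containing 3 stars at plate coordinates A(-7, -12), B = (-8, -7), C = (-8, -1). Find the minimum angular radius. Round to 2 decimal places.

5.52

Side lengths²: AB² = 26, AC² = 122, BC² = 36.
Since AC² = 122 ≥ 36 + 26 = 62, the angle opposite AC is not acute, so the smallest enclosing circle has AC as diameter.
Centre = midpoint of AC = (-7.5, -6.5), r² = 122/4 = 30.5.
r = √(30.5) ≈ 5.52.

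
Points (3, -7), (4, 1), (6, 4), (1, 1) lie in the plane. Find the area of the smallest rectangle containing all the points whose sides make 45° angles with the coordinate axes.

70

In coordinates u = x + y, v = x − y the rectangle is axis-aligned; the map (x,y)→(u,v) scales areas by 2.
u-values: -4, 5, 10, 2; range = 10 − (-4) = 14.
v-values: 10, 3, 2, 0; range = 10 − 0 = 10.
Area = (14 × 10) / 2 = 70.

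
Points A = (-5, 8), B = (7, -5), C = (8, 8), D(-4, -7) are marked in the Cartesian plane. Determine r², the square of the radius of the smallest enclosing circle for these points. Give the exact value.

A smallest enclosing disk is always determined by at most three of the input points on its boundary.
The minimum enclosing circle is determined by three boundary points: A, C, D.
Their circumcentre is (1.5, 0.9) with r² = 92.66.
The farthest remaining point B is at distance² 65.06 ≤ 92.66.

92.66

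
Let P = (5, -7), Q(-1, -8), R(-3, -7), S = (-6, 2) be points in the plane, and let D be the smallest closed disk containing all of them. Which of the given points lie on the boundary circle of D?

The farthest pair is P–S with squared distance 202. The circle on this segment as diameter has centre (-0.5, -2.5) and r² = 202/4 = 50.5.
Check Q: distance² to centre = 30.5 ≤ 50.5, so it lies inside.
All remaining points lie in this disk, and no smaller disk contains both endpoints, so this is the minimum enclosing circle.
The points at distance exactly r from the centre are P, S — 2 points.

P, S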